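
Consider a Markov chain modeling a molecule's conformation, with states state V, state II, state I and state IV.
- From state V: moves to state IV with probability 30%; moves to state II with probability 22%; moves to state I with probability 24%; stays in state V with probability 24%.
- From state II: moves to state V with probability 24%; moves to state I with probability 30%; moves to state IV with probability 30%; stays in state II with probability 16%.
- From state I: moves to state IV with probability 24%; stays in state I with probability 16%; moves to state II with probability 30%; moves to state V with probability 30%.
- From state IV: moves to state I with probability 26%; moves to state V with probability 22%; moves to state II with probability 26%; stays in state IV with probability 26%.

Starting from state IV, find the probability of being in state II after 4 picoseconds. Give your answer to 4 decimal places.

0.2361

Propagate the distribution vector 4 picoseconds from state IV.
After 0 picoseconds: (0.0000, 0.0000, 0.0000, 1.0000)
After 1 picosecond: (0.2200, 0.2600, 0.2600, 0.2600)
After 2 picoseconds: (0.2504, 0.2356, 0.2400, 0.2740)
After 3 picoseconds: (0.2489, 0.2360, 0.2404, 0.2746)
After 4 picoseconds: (0.2489, 0.2361, 0.2404, 0.2746)
P(in state II after 4 picoseconds) = 0.2361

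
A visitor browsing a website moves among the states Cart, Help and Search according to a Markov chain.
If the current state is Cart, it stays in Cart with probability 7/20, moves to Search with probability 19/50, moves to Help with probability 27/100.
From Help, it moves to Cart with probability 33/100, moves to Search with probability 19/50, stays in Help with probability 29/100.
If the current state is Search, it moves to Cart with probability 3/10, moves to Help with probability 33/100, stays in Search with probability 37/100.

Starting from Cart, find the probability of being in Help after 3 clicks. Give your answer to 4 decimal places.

Propagate the distribution vector 3 clicks from Cart.
After 0 clicks: (1.0000, 0.0000, 0.0000)
After 1 click: (0.3500, 0.2700, 0.3800)
After 2 clicks: (0.3256, 0.2982, 0.3762)
After 3 clicks: (0.3252, 0.2985, 0.3762)
P(in Help after 3 clicks) = 0.2985

0.2985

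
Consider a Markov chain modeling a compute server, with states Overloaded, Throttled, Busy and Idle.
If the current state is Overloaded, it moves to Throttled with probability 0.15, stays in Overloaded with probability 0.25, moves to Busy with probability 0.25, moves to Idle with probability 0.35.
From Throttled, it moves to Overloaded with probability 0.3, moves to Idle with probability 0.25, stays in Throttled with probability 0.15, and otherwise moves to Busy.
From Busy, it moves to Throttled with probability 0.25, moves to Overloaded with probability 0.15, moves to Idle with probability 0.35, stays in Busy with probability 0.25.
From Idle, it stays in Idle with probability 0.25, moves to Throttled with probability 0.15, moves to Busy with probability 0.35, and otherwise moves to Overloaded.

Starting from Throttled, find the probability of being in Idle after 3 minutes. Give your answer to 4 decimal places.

0.3010

Propagate the distribution vector 3 minutes from Throttled.
After 0 minutes: (0.0000, 1.0000, 0.0000, 0.0000)
After 1 minute: (0.3000, 0.1500, 0.3000, 0.2500)
After 2 minutes: (0.2275, 0.1800, 0.2825, 0.3100)
After 3 minutes: (0.2308, 0.1783, 0.2900, 0.3010)
P(in Idle after 3 minutes) = 0.3010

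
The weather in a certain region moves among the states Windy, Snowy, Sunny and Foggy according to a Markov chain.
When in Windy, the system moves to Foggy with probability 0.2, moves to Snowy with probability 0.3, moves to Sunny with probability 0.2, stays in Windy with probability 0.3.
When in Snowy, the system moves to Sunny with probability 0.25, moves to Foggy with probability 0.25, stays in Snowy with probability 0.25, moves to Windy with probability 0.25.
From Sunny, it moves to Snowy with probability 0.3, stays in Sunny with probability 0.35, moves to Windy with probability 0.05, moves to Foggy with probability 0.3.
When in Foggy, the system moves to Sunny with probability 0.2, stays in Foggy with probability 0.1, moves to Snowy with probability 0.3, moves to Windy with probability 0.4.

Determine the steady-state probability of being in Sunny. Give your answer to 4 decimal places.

Let the stationary distribution be π with π = πP and π_1 + π_2 + π_3 + π_4 = 1.
π_1 = 0.3·π_1 + 0.25·π_2 + 0.05·π_3 + 0.4·π_4
π_2 = 0.3·π_1 + 0.25·π_2 + 0.3·π_3 + 0.3·π_4
π_3 = 0.2·π_1 + 0.25·π_2 + 0.35·π_3 + 0.2·π_4
Solving with the normalization constraint gives π = (0.2445, 0.2857, 0.2521, 0.2177).
So the stationary probability of Sunny is 0.2521.

0.2521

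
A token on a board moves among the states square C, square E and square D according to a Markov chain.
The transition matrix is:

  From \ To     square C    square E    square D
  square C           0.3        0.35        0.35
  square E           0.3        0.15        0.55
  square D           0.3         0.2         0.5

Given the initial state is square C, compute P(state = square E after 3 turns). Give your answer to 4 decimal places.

0.2336

Propagate the distribution vector 3 turns from square C.
After 0 turns: (1.0000, 0.0000, 0.0000)
After 1 turn: (0.3000, 0.3500, 0.3500)
After 2 turns: (0.3000, 0.2275, 0.4725)
After 3 turns: (0.3000, 0.2336, 0.4664)
P(in square E after 3 turns) = 0.2336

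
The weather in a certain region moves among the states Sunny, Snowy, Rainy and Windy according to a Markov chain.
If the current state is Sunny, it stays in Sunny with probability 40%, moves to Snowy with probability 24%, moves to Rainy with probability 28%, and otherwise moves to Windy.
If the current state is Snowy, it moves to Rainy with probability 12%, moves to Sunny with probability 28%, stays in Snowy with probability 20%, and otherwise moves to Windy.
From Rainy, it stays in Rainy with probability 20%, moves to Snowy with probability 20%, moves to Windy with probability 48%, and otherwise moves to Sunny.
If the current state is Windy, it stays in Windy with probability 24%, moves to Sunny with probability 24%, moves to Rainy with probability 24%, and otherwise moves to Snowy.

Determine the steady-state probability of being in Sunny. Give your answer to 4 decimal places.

0.2663

Let the stationary distribution be π with π = πP and π_1 + π_2 + π_3 + π_4 = 1.
π_1 = 0.4·π_1 + 0.28·π_2 + 0.12·π_3 + 0.24·π_4
π_2 = 0.24·π_1 + 0.2·π_2 + 0.2·π_3 + 0.28·π_4
π_3 = 0.28·π_1 + 0.12·π_2 + 0.2·π_3 + 0.24·π_4
Solving with the normalization constraint gives π = (0.2663, 0.2335, 0.2141, 0.2861).
So the stationary probability of Sunny is 0.2663.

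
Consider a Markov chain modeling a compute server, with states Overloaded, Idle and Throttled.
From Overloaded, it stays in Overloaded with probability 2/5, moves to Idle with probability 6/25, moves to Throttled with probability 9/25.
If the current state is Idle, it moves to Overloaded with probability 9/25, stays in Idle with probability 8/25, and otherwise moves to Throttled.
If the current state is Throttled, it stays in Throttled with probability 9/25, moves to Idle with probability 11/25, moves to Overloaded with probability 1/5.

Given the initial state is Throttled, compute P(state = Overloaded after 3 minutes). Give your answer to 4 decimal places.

0.3176

Propagate the distribution vector 3 minutes from Throttled.
After 0 minutes: (0.0000, 0.0000, 1.0000)
After 1 minute: (0.2000, 0.4400, 0.3600)
After 2 minutes: (0.3104, 0.3472, 0.3424)
After 3 minutes: (0.3176, 0.3363, 0.3461)
P(in Overloaded after 3 minutes) = 0.3176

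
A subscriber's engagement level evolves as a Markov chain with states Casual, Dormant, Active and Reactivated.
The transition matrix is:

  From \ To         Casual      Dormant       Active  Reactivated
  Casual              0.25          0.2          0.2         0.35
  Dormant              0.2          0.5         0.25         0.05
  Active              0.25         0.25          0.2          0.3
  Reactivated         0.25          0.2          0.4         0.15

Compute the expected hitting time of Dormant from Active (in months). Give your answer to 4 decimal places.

4.4660

Let t(s) be the expected number of months to first reach Dormant from state s, with t(Dormant) = 0. Conditioning on the first month:
t(Casual) = 1 + 0.25·t(Casual) + 0.2·t(Active) + 0.35·t(Reactivated)
t(Active) = 1 + 0.25·t(Casual) + 0.2·t(Active) + 0.3·t(Reactivated)
t(Reactivated) = 1 + 0.25·t(Casual) + 0.4·t(Active) + 0.15·t(Reactivated)
Solving: t(Casual) = 4.6990, t(Active) = 4.4660, t(Reactivated) = 4.6602.
Expected months from Active to Dormant: 4.4660.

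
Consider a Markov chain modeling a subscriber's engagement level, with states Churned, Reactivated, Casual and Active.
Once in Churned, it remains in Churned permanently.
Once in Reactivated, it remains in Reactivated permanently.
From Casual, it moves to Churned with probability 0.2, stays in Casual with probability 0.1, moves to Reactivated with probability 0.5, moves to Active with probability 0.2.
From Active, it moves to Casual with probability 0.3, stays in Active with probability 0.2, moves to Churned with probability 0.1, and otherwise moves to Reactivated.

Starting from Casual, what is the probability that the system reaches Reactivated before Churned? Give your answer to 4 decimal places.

Let h(s) be the probability of absorption at Reactivated starting from transient state s. Then h(Reactivated) = 1 and h(Churned) = 0. By first-step analysis:
h(Casual) = 0.2·0 + 0.5·1 + 0.1·h(Casual) + 0.2·h(Active)
h(Active) = 0.1·0 + 0.4·1 + 0.3·h(Casual) + 0.2·h(Active)
Solving: h(Casual) = 0.7273, h(Active) = 0.7727.
Starting from Casual, the probability is 0.7273.

0.7273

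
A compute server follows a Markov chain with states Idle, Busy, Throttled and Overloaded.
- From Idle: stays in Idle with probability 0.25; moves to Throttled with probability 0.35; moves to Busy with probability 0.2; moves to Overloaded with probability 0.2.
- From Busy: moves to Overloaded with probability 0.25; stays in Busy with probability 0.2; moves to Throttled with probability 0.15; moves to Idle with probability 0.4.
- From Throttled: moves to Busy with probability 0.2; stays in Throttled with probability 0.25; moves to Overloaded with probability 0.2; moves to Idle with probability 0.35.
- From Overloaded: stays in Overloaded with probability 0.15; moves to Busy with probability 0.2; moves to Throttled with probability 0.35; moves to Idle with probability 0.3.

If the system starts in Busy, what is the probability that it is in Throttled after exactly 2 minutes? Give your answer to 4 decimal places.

0.2950

Propagate the distribution vector 2 minutes from Busy.
After 0 minutes: (0.0000, 1.0000, 0.0000, 0.0000)
After 1 minute: (0.4000, 0.2000, 0.1500, 0.2500)
After 2 minutes: (0.3075, 0.2000, 0.2950, 0.1975)
P(in Throttled after 2 minutes) = 0.2950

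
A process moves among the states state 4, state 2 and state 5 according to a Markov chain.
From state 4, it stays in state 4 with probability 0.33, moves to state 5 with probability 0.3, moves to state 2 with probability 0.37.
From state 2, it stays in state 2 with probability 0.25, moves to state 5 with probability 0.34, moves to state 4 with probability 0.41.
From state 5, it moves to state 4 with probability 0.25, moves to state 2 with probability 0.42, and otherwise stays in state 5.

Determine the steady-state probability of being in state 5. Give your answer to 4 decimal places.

Let the stationary distribution be π with π = πP and π_1 + π_2 + π_3 = 1.
π_1 = 0.33·π_1 + 0.41·π_2 + 0.25·π_3
π_2 = 0.37·π_1 + 0.25·π_2 + 0.42·π_3
Solving with the normalization constraint gives π = (0.3317, 0.3448, 0.3235).
So the stationary probability of state 5 is 0.3235.

0.3235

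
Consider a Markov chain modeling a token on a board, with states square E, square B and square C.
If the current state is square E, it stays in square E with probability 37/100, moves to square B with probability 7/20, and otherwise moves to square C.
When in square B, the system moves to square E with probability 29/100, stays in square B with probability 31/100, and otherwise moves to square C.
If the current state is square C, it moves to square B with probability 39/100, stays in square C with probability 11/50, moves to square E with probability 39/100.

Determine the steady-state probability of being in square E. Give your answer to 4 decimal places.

0.3482

Let the stationary distribution be π with π = πP and π_1 + π_2 + π_3 = 1.
π_1 = 0.37·π_1 + 0.29·π_2 + 0.39·π_3
π_2 = 0.35·π_1 + 0.31·π_2 + 0.39·π_3
Solving with the normalization constraint gives π = (0.3482, 0.3482, 0.3036).
So the stationary probability of square E is 0.3482.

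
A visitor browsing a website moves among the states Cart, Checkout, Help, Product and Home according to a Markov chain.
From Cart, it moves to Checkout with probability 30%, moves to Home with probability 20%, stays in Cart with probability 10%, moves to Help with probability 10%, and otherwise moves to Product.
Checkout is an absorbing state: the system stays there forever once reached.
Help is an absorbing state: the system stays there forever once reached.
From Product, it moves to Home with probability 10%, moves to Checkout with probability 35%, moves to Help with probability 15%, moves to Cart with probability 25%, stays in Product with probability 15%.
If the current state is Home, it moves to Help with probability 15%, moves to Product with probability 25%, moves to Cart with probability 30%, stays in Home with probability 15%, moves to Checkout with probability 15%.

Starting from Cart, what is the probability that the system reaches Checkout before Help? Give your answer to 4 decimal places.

0.7040

Let h(s) be the probability of absorption at Checkout starting from transient state s. Then h(Checkout) = 1 and h(Help) = 0. By first-step analysis:
h(Cart) = 0.1·h(Cart) + 0.3·1 + 0.1·0 + 0.3·h(Product) + 0.2·h(Home)
h(Product) = 0.25·h(Cart) + 0.35·1 + 0.15·0 + 0.15·h(Product) + 0.1·h(Home)
h(Home) = 0.3·h(Cart) + 0.15·1 + 0.15·0 + 0.25·h(Product) + 0.15·h(Home)
Solving: h(Cart) = 0.7040, h(Product) = 0.6928, h(Home) = 0.6287.
Starting from Cart, the probability is 0.7040.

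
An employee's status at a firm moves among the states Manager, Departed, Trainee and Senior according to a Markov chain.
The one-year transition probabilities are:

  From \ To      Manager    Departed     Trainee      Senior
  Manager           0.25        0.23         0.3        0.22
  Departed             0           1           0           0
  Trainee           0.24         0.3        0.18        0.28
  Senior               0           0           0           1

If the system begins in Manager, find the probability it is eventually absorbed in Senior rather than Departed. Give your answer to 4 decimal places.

0.4869

Let h(s) be the probability of absorption at Senior starting from transient state s. Then h(Senior) = 1 and h(Departed) = 0. By first-step analysis:
h(Manager) = 0.25·h(Manager) + 0.23·0 + 0.3·h(Trainee) + 0.22·1
h(Trainee) = 0.24·h(Manager) + 0.3·0 + 0.18·h(Trainee) + 0.28·1
Solving: h(Manager) = 0.4869, h(Trainee) = 0.4840.
Starting from Manager, the probability is 0.4869.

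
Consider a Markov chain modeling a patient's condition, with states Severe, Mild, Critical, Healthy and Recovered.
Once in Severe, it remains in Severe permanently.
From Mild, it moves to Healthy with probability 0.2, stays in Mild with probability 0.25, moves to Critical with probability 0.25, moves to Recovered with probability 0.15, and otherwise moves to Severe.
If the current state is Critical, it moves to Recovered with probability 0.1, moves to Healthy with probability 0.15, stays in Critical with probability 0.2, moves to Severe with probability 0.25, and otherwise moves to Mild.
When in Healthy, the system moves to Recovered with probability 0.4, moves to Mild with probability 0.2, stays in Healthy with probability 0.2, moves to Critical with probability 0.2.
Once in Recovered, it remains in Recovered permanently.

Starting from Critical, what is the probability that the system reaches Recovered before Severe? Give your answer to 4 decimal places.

Let h(s) be the probability of absorption at Recovered starting from transient state s. Then h(Recovered) = 1 and h(Severe) = 0. By first-step analysis:
h(Mild) = 0.15·0 + 0.25·h(Mild) + 0.25·h(Critical) + 0.2·h(Healthy) + 0.15·1
h(Critical) = 0.25·0 + 0.3·h(Mild) + 0.2·h(Critical) + 0.15·h(Healthy) + 0.1·1
h(Healthy) = 0.2·h(Mild) + 0.2·h(Critical) + 0.2·h(Healthy) + 0.4·1
Solving: h(Mild) = 0.5621, h(Critical) = 0.4783, h(Healthy) = 0.7601.
Starting from Critical, the probability is 0.4783.

0.4783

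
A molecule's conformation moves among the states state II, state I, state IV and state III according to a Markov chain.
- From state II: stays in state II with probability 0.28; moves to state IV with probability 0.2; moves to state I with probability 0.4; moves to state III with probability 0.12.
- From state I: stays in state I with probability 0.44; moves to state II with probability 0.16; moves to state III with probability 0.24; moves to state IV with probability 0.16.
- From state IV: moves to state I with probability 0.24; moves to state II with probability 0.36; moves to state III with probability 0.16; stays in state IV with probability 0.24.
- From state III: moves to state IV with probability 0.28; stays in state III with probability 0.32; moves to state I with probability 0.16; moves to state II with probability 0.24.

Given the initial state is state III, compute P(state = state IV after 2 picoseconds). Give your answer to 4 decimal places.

0.2304

Propagate the distribution vector 2 picoseconds from state III.
After 0 picoseconds: (0.0000, 0.0000, 0.0000, 1.0000)
After 1 picosecond: (0.2400, 0.1600, 0.2800, 0.3200)
After 2 picoseconds: (0.2704, 0.2848, 0.2304, 0.2144)
P(in state IV after 2 picoseconds) = 0.2304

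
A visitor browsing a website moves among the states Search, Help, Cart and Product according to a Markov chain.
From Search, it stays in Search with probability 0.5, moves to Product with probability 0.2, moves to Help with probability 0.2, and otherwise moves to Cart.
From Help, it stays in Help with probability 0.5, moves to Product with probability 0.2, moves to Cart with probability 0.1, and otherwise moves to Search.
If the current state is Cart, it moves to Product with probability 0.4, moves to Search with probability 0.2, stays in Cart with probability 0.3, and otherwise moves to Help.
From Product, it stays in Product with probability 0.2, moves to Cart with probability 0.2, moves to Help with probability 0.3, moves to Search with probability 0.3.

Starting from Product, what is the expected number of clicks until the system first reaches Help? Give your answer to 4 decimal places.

Let t(s) be the expected number of clicks to first reach Help from state s, with t(Help) = 0. Conditioning on the first click:
t(Search) = 1 + 0.5·t(Search) + 0.1·t(Cart) + 0.2·t(Product)
t(Cart) = 1 + 0.2·t(Search) + 0.3·t(Cart) + 0.4·t(Product)
t(Product) = 1 + 0.3·t(Search) + 0.2·t(Cart) + 0.2·t(Product)
Solving: t(Search) = 4.8148, t(Cart) = 5.3086, t(Product) = 4.3827.
Expected clicks from Product to Help: 4.3827.

4.3827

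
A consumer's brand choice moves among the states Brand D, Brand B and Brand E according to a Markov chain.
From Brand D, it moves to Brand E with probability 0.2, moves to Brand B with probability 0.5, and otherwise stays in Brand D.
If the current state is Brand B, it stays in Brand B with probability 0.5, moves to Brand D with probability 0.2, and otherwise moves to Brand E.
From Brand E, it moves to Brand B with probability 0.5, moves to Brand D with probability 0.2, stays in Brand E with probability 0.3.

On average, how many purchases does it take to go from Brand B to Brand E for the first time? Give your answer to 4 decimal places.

Let t(s) be the expected number of purchases to first reach Brand E from state s, with t(Brand E) = 0. Conditioning on the first purchase:
t(Brand D) = 1 + 0.3·t(Brand D) + 0.5·t(Brand B)
t(Brand B) = 1 + 0.2·t(Brand D) + 0.5·t(Brand B)
Solving: t(Brand D) = 4.0000, t(Brand B) = 3.6000.
Expected purchases from Brand B to Brand E: 3.6000.

3.6000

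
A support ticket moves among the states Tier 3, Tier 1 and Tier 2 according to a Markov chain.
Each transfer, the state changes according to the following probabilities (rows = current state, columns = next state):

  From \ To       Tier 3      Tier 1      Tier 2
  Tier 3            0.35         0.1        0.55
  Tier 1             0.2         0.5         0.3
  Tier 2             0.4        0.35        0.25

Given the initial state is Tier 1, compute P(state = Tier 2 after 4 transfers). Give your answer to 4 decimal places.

0.3598

Propagate the distribution vector 4 transfers from Tier 1.
After 0 transfers: (0.0000, 1.0000, 0.0000)
After 1 transfer: (0.2000, 0.5000, 0.3000)
After 2 transfers: (0.2900, 0.3750, 0.3350)
After 3 transfers: (0.3105, 0.3338, 0.3558)
After 4 transfers: (0.3177, 0.3224, 0.3598)
P(in Tier 2 after 4 transfers) = 0.3598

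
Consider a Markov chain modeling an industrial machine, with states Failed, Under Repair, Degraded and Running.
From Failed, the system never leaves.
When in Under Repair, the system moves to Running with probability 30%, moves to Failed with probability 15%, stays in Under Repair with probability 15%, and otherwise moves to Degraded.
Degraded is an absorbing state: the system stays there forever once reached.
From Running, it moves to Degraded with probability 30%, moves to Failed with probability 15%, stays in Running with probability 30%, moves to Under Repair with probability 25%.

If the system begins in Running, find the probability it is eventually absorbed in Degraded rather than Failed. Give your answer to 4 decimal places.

0.6827

Let h(s) be the probability of absorption at Degraded starting from transient state s. Then h(Degraded) = 1 and h(Failed) = 0. By first-step analysis:
h(Under Repair) = 0.15·0 + 0.15·h(Under Repair) + 0.4·1 + 0.3·h(Running)
h(Running) = 0.15·0 + 0.25·h(Under Repair) + 0.3·1 + 0.3·h(Running)
Solving: h(Under Repair) = 0.7115, h(Running) = 0.6827.
Starting from Running, the probability is 0.6827.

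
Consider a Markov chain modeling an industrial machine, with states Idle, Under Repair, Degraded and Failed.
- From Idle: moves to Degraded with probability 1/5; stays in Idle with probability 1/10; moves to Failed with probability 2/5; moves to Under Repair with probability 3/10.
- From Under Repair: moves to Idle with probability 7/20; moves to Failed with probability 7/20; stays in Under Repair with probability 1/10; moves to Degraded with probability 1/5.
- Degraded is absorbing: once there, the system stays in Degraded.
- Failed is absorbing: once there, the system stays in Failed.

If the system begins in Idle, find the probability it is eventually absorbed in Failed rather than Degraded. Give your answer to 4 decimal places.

0.6596

Let h(s) be the probability of absorption at Failed starting from transient state s. Then h(Failed) = 1 and h(Degraded) = 0. By first-step analysis:
h(Idle) = 0.1·h(Idle) + 0.3·h(Under Repair) + 0.2·0 + 0.4·1
h(Under Repair) = 0.35·h(Idle) + 0.1·h(Under Repair) + 0.2·0 + 0.35·1
Solving: h(Idle) = 0.6596, h(Under Repair) = 0.6454.
Starting from Idle, the probability is 0.6596.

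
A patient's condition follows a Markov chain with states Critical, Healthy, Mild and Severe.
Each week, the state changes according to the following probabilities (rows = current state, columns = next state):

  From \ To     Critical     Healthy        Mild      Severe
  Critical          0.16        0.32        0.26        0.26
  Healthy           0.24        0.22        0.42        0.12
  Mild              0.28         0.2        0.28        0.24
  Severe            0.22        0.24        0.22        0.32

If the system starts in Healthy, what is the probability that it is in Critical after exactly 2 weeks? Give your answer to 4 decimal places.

0.2352

Propagate the distribution vector 2 weeks from Healthy.
After 0 weeks: (0.0000, 1.0000, 0.0000, 0.0000)
After 1 week: (0.2400, 0.2200, 0.4200, 0.1200)
After 2 weeks: (0.2352, 0.2380, 0.2988, 0.2280)
P(in Critical after 2 weeks) = 0.2352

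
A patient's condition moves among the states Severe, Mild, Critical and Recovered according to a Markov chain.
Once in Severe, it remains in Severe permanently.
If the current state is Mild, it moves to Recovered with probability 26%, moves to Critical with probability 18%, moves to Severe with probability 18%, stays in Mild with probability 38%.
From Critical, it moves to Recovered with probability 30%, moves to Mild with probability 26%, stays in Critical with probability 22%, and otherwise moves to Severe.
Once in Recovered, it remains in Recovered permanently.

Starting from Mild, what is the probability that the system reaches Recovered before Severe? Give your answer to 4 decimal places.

0.5879

Let h(s) be the probability of absorption at Recovered starting from transient state s. Then h(Recovered) = 1 and h(Severe) = 0. By first-step analysis:
h(Mild) = 0.18·0 + 0.38·h(Mild) + 0.18·h(Critical) + 0.26·1
h(Critical) = 0.22·0 + 0.26·h(Mild) + 0.22·h(Critical) + 0.3·1
Solving: h(Mild) = 0.5879, h(Critical) = 0.5806.
Starting from Mild, the probability is 0.5879.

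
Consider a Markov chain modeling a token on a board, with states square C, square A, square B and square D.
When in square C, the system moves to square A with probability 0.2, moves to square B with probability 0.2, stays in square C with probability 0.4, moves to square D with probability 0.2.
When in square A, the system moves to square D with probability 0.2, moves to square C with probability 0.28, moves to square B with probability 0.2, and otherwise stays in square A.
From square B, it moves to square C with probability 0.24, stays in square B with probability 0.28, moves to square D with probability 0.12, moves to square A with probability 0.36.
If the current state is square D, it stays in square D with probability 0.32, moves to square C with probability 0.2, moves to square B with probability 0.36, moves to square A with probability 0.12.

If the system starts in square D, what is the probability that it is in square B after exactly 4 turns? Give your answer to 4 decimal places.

0.2529

Propagate the distribution vector 4 turns from square D.
After 0 turns: (0.0000, 0.0000, 0.0000, 1.0000)
After 1 turn: (0.2000, 0.1200, 0.3600, 0.3200)
After 2 turns: (0.2640, 0.2464, 0.2800, 0.2096)
After 3 turns: (0.2837, 0.2576, 0.2559, 0.2028)
After 4 turns: (0.2876, 0.2556, 0.2529, 0.2039)
P(in square B after 4 turns) = 0.2529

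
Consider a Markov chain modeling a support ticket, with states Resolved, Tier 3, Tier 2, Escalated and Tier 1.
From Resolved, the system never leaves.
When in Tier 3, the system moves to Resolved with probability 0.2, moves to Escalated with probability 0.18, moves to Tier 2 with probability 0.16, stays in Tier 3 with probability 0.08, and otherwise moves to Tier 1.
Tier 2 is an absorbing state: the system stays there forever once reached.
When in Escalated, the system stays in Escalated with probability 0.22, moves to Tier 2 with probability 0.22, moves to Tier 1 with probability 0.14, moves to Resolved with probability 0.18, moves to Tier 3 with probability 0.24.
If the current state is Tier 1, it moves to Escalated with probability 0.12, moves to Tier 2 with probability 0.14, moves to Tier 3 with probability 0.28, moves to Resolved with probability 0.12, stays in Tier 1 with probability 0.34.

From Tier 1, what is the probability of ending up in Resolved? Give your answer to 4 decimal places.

0.4847

Let h(s) be the probability of absorption at Resolved starting from transient state s. Then h(Resolved) = 1 and h(Tier 2) = 0. By first-step analysis:
h(Tier 3) = 0.2·1 + 0.08·h(Tier 3) + 0.16·0 + 0.18·h(Escalated) + 0.38·h(Tier 1)
h(Escalated) = 0.18·1 + 0.24·h(Tier 3) + 0.22·0 + 0.22·h(Escalated) + 0.14·h(Tier 1)
h(Tier 1) = 0.12·1 + 0.28·h(Tier 3) + 0.14·0 + 0.12·h(Escalated) + 0.34·h(Tier 1)
Solving: h(Tier 3) = 0.5105, h(Escalated) = 0.4749, h(Tier 1) = 0.4847.
Starting from Tier 1, the probability is 0.4847.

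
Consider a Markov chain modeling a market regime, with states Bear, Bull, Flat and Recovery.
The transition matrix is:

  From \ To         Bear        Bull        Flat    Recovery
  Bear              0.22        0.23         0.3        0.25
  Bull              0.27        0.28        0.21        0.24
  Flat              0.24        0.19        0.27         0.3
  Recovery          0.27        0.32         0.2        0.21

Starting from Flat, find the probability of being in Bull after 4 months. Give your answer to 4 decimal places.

0.2555

Propagate the distribution vector 4 months from Flat.
After 0 months: (0.0000, 0.0000, 1.0000, 0.0000)
After 1 month: (0.2400, 0.1900, 0.2700, 0.3000)
After 2 months: (0.2499, 0.2557, 0.2448, 0.2496)
After 3 months: (0.2502, 0.2555, 0.2447, 0.2497)
After 4 months: (0.2502, 0.2555, 0.2447, 0.2497)
P(in Bull after 4 months) = 0.2555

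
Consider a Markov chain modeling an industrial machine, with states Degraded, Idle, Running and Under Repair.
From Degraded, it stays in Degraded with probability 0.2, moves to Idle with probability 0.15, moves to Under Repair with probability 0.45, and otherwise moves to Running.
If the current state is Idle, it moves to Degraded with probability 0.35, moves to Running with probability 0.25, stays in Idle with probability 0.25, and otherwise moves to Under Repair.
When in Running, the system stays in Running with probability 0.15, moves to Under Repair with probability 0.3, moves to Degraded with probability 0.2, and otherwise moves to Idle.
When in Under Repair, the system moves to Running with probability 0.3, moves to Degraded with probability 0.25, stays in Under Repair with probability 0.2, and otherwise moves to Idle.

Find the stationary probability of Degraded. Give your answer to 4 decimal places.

Let the stationary distribution be π with π = πP and π_1 + π_2 + π_3 + π_4 = 1.
π_1 = 0.2·π_1 + 0.35·π_2 + 0.2·π_3 + 0.25·π_4
π_2 = 0.15·π_1 + 0.25·π_2 + 0.35·π_3 + 0.25·π_4
π_3 = 0.2·π_1 + 0.25·π_2 + 0.15·π_3 + 0.3·π_4
Solving with the normalization constraint gives π = (0.2508, 0.2477, 0.2283, 0.2731).
So the stationary probability of Degraded is 0.2508.

0.2508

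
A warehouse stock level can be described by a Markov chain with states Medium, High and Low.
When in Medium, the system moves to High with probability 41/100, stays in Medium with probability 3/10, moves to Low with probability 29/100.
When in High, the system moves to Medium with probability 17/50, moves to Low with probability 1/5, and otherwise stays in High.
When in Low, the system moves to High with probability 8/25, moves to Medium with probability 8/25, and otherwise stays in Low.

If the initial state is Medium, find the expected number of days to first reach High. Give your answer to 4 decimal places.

2.6182

Let t(s) be the expected number of days to first reach High from state s, with t(High) = 0. Conditioning on the first day:
t(Medium) = 1 + 0.3·t(Medium) + 0.29·t(Low)
t(Low) = 1 + 0.32·t(Medium) + 0.36·t(Low)
Solving: t(Medium) = 2.6182, t(Low) = 2.8716.
Expected days from Medium to High: 2.6182.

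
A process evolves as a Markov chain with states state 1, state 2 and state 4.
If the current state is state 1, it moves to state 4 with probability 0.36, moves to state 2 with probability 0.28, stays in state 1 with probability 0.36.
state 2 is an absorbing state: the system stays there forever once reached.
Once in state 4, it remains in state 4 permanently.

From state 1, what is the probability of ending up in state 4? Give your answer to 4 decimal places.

0.5625

Let h(s) be the probability of absorption at state 4 starting from transient state s. Then h(state 4) = 1 and h(state 2) = 0. By first-step analysis:
h(state 1) = 0.36·h(state 1) + 0.28·0 + 0.36·1
Solving: h(state 1) = 0.5625.
Starting from state 1, the probability is 0.5625.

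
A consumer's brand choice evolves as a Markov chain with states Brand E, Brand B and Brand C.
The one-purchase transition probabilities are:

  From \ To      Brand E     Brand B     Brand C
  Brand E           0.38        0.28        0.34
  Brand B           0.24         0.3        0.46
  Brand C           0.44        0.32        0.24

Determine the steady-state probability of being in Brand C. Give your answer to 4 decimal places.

0.3418

Let the stationary distribution be π with π = πP and π_1 + π_2 + π_3 = 1.
π_1 = 0.38·π_1 + 0.24·π_2 + 0.44·π_3
π_2 = 0.28·π_1 + 0.3·π_2 + 0.32·π_3
Solving with the normalization constraint gives π = (0.3586, 0.2997, 0.3418).
So the stationary probability of Brand C is 0.3418.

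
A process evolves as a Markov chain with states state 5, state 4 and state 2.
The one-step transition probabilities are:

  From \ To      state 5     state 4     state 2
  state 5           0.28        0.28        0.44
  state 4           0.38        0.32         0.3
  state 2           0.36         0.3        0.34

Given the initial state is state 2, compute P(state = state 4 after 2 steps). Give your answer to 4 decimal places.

0.2988

Sum over the intermediate state after 1 step:
P = P(state 2→state 5)·P(state 5→state 4) + P(state 2→state 4)·P(state 4→state 4) + P(state 2→state 2)·P(state 2→state 4)
  = 0.36×0.28 + 0.3×0.32 + 0.34×0.3
  = 0.1008 + 0.0960 + 0.1020 = 0.2988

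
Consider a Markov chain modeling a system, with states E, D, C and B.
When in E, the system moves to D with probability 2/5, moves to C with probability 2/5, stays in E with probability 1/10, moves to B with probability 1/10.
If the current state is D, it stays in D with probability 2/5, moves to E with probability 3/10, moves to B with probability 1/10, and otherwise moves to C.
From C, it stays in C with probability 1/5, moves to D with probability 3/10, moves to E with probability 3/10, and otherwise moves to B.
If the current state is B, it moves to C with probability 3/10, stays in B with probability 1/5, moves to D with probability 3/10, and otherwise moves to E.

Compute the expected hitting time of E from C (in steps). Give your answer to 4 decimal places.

3.5294

Let t(s) be the expected number of steps to first reach E from state s, with t(E) = 0. Conditioning on the first step:
t(D) = 1 + 0.4·t(D) + 0.2·t(C) + 0.1·t(B)
t(C) = 1 + 0.3·t(D) + 0.2·t(C) + 0.2·t(B)
t(B) = 1 + 0.3·t(D) + 0.3·t(C) + 0.2·t(B)
Solving: t(D) = 3.4902, t(C) = 3.5294, t(B) = 3.8824.
Expected steps from C to E: 3.5294.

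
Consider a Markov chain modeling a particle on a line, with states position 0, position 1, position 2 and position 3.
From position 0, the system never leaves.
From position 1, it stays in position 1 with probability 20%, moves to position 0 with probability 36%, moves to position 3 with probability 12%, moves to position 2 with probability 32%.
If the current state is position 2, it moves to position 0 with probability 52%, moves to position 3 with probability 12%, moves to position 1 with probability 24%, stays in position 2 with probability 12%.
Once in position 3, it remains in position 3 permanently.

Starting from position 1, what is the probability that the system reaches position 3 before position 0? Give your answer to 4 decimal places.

Let h(s) be the probability of absorption at position 3 starting from transient state s. Then h(position 3) = 1 and h(position 0) = 0. By first-step analysis:
h(position 1) = 0.36·0 + 0.2·h(position 1) + 0.32·h(position 2) + 0.12·1
h(position 2) = 0.52·0 + 0.24·h(position 1) + 0.12·h(position 2) + 0.12·1
Solving: h(position 1) = 0.2296, h(position 2) = 0.1990.
Starting from position 1, the probability is 0.2296.

0.2296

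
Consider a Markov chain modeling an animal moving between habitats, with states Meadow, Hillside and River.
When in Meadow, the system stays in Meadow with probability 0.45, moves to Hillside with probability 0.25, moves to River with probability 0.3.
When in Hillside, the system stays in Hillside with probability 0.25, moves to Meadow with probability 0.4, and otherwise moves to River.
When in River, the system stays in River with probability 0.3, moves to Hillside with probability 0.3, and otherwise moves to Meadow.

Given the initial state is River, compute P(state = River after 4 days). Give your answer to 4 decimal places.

0.3133

Propagate the distribution vector 4 days from River.
After 0 days: (0.0000, 0.0000, 1.0000)
After 1 day: (0.4000, 0.3000, 0.3000)
After 2 days: (0.4200, 0.2650, 0.3150)
After 3 days: (0.4210, 0.2658, 0.3133)
After 4 days: (0.4211, 0.2657, 0.3133)
P(in River after 4 days) = 0.3133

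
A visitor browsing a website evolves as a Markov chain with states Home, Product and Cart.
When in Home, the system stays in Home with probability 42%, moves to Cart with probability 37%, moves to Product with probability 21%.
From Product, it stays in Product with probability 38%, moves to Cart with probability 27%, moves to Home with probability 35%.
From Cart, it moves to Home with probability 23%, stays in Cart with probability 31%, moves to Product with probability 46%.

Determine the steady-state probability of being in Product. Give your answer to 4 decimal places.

Let the stationary distribution be π with π = πP and π_1 + π_2 + π_3 = 1.
π_1 = 0.42·π_1 + 0.35·π_2 + 0.23·π_3
π_2 = 0.21·π_1 + 0.38·π_2 + 0.46·π_3
Solving with the normalization constraint gives π = (0.3355, 0.3483, 0.3162).
So the stationary probability of Product is 0.3483.

0.3483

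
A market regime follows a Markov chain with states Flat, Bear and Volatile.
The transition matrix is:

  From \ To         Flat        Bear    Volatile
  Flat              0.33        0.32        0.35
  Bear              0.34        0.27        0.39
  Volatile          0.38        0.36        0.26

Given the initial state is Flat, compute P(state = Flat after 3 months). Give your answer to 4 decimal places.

Propagate the distribution vector 3 months from Flat.
After 0 months: (1.0000, 0.0000, 0.0000)
After 1 month: (0.3300, 0.3200, 0.3500)
After 2 months: (0.3507, 0.3180, 0.3313)
After 3 months: (0.3497, 0.3174, 0.3329)
P(in Flat after 3 months) = 0.3497

0.3497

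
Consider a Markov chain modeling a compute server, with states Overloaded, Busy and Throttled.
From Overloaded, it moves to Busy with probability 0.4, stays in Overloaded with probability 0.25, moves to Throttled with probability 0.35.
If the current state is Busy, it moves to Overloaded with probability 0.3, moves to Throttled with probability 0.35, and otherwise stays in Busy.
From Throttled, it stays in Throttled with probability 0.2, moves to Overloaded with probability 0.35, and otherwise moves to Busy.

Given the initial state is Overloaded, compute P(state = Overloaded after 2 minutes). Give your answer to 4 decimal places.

0.3050

Sum over the intermediate state after 1 minute:
P = P(Overloaded→Overloaded)·P(Overloaded→Overloaded) + P(Overloaded→Busy)·P(Busy→Overloaded) + P(Overloaded→Throttled)·P(Throttled→Overloaded)
  = 0.25×0.25 + 0.4×0.3 + 0.35×0.35
  = 0.0625 + 0.1200 + 0.1225 = 0.3050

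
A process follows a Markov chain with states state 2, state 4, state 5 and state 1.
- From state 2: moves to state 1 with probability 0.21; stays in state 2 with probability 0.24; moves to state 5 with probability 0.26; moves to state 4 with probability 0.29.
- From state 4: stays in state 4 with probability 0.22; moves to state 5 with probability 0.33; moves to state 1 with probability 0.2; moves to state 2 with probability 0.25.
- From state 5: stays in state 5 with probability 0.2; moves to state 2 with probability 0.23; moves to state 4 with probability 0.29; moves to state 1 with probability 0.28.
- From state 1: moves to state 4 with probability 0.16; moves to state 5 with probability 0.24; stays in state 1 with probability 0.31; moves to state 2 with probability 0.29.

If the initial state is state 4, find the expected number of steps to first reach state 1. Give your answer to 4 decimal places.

Let t(s) be the expected number of steps to first reach state 1 from state s, with t(state 1) = 0. Conditioning on the first step:
t(state 2) = 1 + 0.24·t(state 2) + 0.29·t(state 4) + 0.26·t(state 5)
t(state 4) = 1 + 0.25·t(state 2) + 0.22·t(state 4) + 0.33·t(state 5)
t(state 5) = 1 + 0.23·t(state 2) + 0.29·t(state 4) + 0.2·t(state 5)
Solving: t(state 2) = 4.4304, t(state 4) = 4.4527, t(state 5) = 4.1378.
Expected steps from state 4 to state 1: 4.4527.

4.4527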